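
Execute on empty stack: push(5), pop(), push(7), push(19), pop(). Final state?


push(5) -> [5]
pop() returns 5 -> []
push(7) -> [7]
push(19) -> [7, 19]
pop() returns 19 -> [7]
Final stack (bottom to top): [7]


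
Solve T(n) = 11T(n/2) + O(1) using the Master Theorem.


a=11, b=2, c=0. log_2(11)=3.459 > c=0. Case 1: O(n^log_b(a)) = O(n^3.459)
Complexity: O(n^3.459)


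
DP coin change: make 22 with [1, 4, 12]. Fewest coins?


dp[0]=0; dp[i]=1+min(dp[i-c] for c in coins)
...dp[17]=3, dp[18]=4, dp[19]=5, dp[20]=3, dp[21]=4, dp[22]=5
Minimum coins for 22 = 5


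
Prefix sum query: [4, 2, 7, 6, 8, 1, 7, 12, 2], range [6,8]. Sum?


Prefix sums: [0, 4, 6, 13, 19, 27, 28, 35, 47, 49]
Sum[6..8] = prefix[9] - prefix[6] = 49 - 28 = 21


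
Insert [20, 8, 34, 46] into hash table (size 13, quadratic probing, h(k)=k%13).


Insertions: 20->slot 7; 8->slot 8; 34->slot 9; 46->slot 11
Table: [None, None, None, None, None, None, None, 20, 8, 34, None, 46, None]


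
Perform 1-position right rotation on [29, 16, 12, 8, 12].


Right rotate by 1: [12, 29, 16, 12, 8]


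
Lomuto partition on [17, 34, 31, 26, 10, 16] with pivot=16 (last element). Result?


Elements <= 16 go left of pivot.
Result: [10, 16, 31, 26, 17, 34], pivot at index 1


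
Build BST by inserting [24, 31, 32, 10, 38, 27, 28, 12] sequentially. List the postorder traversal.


Root = 24; build tree by BST insertion.
Postorder traversal: [12, 10, 28, 27, 38, 32, 31, 24]


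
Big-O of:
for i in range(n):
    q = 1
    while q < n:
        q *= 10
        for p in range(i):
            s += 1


Per nesting level: O(n) * O(log n) * O(n) [triangular over i] = O(n^2 log n)
Complexity: O(n^2 log n)


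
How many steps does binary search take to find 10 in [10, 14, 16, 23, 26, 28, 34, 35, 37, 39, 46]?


Search for 10:
[0,10] mid=5 arr[5]=28
[0,4] mid=2 arr[2]=16
[0,1] mid=0 arr[0]=10
Total: 3 comparisons


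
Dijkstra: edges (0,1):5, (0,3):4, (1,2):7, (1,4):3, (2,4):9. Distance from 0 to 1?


Dijkstra from 0:
Distances: {0: 0, 1: 5, 2: 12, 3: 4, 4: 8}
Shortest distance to 1 = 5, path = [0, 1]


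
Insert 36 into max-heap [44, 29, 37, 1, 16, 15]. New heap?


Append 36: [44, 29, 37, 1, 16, 15, 36]
Bubble up: no swaps needed
Result: [44, 29, 37, 1, 16, 15, 36]


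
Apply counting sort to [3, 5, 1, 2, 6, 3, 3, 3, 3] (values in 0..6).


Count array: [0, 1, 1, 5, 0, 1, 1]
Reconstruct: [1, 2, 3, 3, 3, 3, 3, 5, 6]


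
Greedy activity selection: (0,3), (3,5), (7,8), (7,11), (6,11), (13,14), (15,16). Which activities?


Greedy: pick earliest-ending, then skip overlaps.
Selected (5 activities): [(0, 3), (3, 5), (7, 8), (13, 14), (15, 16)]


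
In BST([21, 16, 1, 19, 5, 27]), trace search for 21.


BST root = 21
Search for 21: compare at each node
Path: [21]


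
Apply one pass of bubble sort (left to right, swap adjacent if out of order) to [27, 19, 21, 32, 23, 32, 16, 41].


After one pass: [19, 21, 27, 23, 32, 16, 32, 41]


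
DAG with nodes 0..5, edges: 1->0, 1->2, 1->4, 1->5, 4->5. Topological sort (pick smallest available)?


Kahn's algorithm, process smallest node first
Order: [1, 0, 2, 3, 4, 5]


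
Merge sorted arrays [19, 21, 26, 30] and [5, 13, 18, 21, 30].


Compare heads, take smaller each step.
Merged: [5, 13, 18, 19, 21, 21, 26, 30, 30]


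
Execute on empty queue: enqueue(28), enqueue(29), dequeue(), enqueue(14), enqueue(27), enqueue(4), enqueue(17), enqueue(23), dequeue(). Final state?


enqueue(28) -> [28]
enqueue(29) -> [28, 29]
dequeue() returns 28 -> [29]
enqueue(14) -> [29, 14]
enqueue(27) -> [29, 14, 27]
enqueue(4) -> [29, 14, 27, 4]
enqueue(17) -> [29, 14, 27, 4, 17]
enqueue(23) -> [29, 14, 27, 4, 17, 23]
dequeue() returns 29 -> [14, 27, 4, 17, 23]
Final queue (front to back): [14, 27, 4, 17, 23]


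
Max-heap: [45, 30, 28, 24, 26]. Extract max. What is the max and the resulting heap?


Max = 45
Replace root with last, heapify down
Resulting heap: [30, 26, 28, 24]


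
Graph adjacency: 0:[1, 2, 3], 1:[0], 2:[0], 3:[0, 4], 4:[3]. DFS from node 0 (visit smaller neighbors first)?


DFS stack-based: start with [0]
Visit order: [0, 1, 2, 3, 4]


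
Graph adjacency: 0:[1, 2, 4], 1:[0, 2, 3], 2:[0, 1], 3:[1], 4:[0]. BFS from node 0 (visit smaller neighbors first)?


BFS queue: start with [0]
Visit order: [0, 1, 2, 4, 3]


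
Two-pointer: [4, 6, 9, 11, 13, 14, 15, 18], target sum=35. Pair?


Two pointers: lo=0, hi=7
No pair sums to 35


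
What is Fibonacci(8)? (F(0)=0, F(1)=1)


F(n)=F(n-1)+F(n-2)
...F(6)=8, F(7)=13, F(8)=21


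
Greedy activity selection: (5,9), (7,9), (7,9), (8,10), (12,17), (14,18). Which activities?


Greedy: pick earliest-ending, then skip overlaps.
Selected (2 activities): [(5, 9), (12, 17)]


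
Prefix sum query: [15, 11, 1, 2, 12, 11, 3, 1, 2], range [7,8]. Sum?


Prefix sums: [0, 15, 26, 27, 29, 41, 52, 55, 56, 58]
Sum[7..8] = prefix[9] - prefix[7] = 58 - 55 = 3


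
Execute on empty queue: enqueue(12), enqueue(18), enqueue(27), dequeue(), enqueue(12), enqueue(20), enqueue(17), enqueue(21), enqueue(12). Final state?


enqueue(12) -> [12]
enqueue(18) -> [12, 18]
enqueue(27) -> [12, 18, 27]
dequeue() returns 12 -> [18, 27]
enqueue(12) -> [18, 27, 12]
enqueue(20) -> [18, 27, 12, 20]
enqueue(17) -> [18, 27, 12, 20, 17]
enqueue(21) -> [18, 27, 12, 20, 17, 21]
enqueue(12) -> [18, 27, 12, 20, 17, 21, 12]
Final queue (front to back): [18, 27, 12, 20, 17, 21, 12]


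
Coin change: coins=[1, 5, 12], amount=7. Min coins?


dp[0]=0; dp[i]=1+min(dp[i-c] for c in coins)
...dp[2]=2, dp[3]=3, dp[4]=4, dp[5]=1, dp[6]=2, dp[7]=3
Minimum coins for 7 = 3


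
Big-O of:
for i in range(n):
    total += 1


Per nesting level: O(n) = O(n)
Complexity: O(n)


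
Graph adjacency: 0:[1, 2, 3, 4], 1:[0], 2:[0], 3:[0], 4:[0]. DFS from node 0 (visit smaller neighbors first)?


DFS stack-based: start with [0]
Visit order: [0, 1, 2, 3, 4]


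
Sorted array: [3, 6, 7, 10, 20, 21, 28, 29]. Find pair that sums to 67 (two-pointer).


Two pointers: lo=0, hi=7
No pair sums to 67


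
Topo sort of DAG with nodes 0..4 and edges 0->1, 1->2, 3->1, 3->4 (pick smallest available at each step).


Kahn's algorithm, process smallest node first
Order: [0, 3, 1, 2, 4]


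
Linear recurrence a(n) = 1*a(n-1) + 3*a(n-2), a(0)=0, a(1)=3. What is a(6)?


Build bottom-up:
...a(4)=21, a(5)=57, a(6)=1*57+3*21=120


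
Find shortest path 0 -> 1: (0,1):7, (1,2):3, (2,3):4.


Dijkstra from 0:
Distances: {0: 0, 1: 7, 2: 10, 3: 14}
Shortest distance to 1 = 7, path = [0, 1]


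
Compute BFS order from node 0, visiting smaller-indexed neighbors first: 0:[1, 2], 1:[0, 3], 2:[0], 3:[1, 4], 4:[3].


BFS queue: start with [0]
Visit order: [0, 1, 2, 3, 4]


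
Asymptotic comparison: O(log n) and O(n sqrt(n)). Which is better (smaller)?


logarithmic grows slower than n^1.5
O(log n) is asymptotically smaller; O(n sqrt(n)) grows faster


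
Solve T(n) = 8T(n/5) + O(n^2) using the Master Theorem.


a=8, b=5, c=2. log_5(8)=1.292 < c=2. Case 3: O(n^c) = O(n^2)
Complexity: O(n^2)


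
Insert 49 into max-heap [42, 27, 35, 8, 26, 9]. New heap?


Append 49: [42, 27, 35, 8, 26, 9, 49]
Bubble up: swap idx 6(49) with idx 2(35); swap idx 2(49) with idx 0(42)
Result: [49, 27, 42, 8, 26, 9, 35]


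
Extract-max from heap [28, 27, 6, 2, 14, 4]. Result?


Max = 28
Replace root with last, heapify down
Resulting heap: [27, 14, 6, 2, 4]


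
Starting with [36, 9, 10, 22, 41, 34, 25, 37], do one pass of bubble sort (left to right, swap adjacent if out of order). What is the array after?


After one pass: [9, 10, 22, 36, 34, 25, 37, 41]


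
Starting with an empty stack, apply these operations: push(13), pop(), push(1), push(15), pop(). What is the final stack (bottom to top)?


push(13) -> [13]
pop() returns 13 -> []
push(1) -> [1]
push(15) -> [1, 15]
pop() returns 15 -> [1]
Final stack (bottom to top): [1]


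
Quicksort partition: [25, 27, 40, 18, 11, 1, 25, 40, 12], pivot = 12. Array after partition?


Elements <= 12 go left of pivot.
Result: [11, 1, 12, 18, 25, 27, 25, 40, 40], pivot at index 2


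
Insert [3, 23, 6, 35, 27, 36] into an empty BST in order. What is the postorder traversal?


Root = 3; build tree by BST insertion.
Postorder traversal: [6, 27, 36, 35, 23, 3]


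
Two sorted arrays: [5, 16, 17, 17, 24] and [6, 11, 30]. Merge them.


Compare heads, take smaller each step.
Merged: [5, 6, 11, 16, 17, 17, 24, 30]


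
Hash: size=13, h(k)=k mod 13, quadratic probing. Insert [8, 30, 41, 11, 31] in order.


Insertions: 8->slot 8; 30->slot 4; 41->slot 2; 11->slot 11; 31->slot 5
Table: [None, None, 41, None, 30, 31, None, None, 8, None, None, 11, None]


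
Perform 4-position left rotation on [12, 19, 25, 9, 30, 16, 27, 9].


Left rotate by 4: [30, 16, 27, 9, 12, 19, 25, 9]


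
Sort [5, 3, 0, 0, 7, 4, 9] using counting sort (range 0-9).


Count array: [2, 0, 0, 1, 1, 1, 0, 1, 0, 1]
Reconstruct: [0, 0, 3, 4, 5, 7, 9]


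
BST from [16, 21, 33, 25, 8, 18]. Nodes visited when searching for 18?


BST root = 16
Search for 18: compare at each node
Path: [16, 21, 18]


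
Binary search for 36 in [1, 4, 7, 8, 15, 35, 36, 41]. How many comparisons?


Search for 36:
[0,7] mid=3 arr[3]=8
[4,7] mid=5 arr[5]=35
[6,7] mid=6 arr[6]=36
Total: 3 comparisons


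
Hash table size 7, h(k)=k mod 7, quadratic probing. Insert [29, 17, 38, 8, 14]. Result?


Insertions: 29->slot 1; 17->slot 3; 38->slot 4; 8->slot 2; 14->slot 0
Table: [14, 29, 8, 17, 38, None, None]


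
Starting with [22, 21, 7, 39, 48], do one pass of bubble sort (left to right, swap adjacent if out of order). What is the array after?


After one pass: [21, 7, 22, 39, 48]


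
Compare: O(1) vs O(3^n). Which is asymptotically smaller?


constant grows slower than exponential (base 3)
O(1) is asymptotically smaller; O(3^n) grows faster


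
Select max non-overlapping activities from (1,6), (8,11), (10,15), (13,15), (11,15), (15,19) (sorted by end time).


Greedy: pick earliest-ending, then skip overlaps.
Selected (4 activities): [(1, 6), (8, 11), (13, 15), (15, 19)]


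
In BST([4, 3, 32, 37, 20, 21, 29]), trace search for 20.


BST root = 4
Search for 20: compare at each node
Path: [4, 32, 20]


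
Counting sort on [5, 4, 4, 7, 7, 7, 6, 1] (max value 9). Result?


Count array: [0, 1, 0, 0, 2, 1, 1, 3, 0, 0]
Reconstruct: [1, 4, 4, 5, 6, 7, 7, 7]


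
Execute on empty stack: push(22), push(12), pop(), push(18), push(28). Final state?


push(22) -> [22]
push(12) -> [22, 12]
pop() returns 12 -> [22]
push(18) -> [22, 18]
push(28) -> [22, 18, 28]
Final stack (bottom to top): [22, 18, 28]


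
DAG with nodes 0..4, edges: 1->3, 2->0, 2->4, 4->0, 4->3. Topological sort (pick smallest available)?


Kahn's algorithm, process smallest node first
Order: [1, 2, 4, 0, 3]


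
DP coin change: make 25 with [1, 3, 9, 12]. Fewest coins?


dp[0]=0; dp[i]=1+min(dp[i-c] for c in coins)
...dp[20]=4, dp[21]=2, dp[22]=3, dp[23]=4, dp[24]=2, dp[25]=3
Minimum coins for 25 = 3


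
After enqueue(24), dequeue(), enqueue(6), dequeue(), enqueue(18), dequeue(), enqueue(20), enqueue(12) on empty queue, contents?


enqueue(24) -> [24]
dequeue() returns 24 -> []
enqueue(6) -> [6]
dequeue() returns 6 -> []
enqueue(18) -> [18]
dequeue() returns 18 -> []
enqueue(20) -> [20]
enqueue(12) -> [20, 12]
Final queue (front to back): [20, 12]


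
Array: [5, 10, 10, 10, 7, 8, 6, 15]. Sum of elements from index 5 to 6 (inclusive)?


Prefix sums: [0, 5, 15, 25, 35, 42, 50, 56, 71]
Sum[5..6] = prefix[7] - prefix[5] = 56 - 42 = 14


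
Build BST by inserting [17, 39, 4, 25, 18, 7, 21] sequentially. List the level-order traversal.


Root = 17; build tree by BST insertion.
Level-Order traversal: [17, 4, 39, 7, 25, 18, 21]


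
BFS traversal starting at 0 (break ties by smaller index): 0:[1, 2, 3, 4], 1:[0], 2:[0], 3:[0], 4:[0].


BFS queue: start with [0]
Visit order: [0, 1, 2, 3, 4]


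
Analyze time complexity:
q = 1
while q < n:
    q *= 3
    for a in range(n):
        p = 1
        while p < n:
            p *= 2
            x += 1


Per nesting level: O(log n) * O(n) * O(log n) = O(n (log n)^2)
Complexity: O(n (log n)^2)


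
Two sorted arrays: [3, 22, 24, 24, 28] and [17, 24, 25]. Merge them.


Compare heads, take smaller each step.
Merged: [3, 17, 22, 24, 24, 24, 25, 28]


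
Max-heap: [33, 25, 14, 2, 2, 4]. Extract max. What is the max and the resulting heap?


Max = 33
Replace root with last, heapify down
Resulting heap: [25, 4, 14, 2, 2]


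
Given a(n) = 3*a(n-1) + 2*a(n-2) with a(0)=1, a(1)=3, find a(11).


Build bottom-up:
...a(9)=79647, a(10)=283667, a(11)=3*283667+2*79647=1010295


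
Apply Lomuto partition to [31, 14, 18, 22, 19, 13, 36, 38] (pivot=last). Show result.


Elements <= 38 go left of pivot.
Result: [31, 14, 18, 22, 19, 13, 36, 38], pivot at index 7


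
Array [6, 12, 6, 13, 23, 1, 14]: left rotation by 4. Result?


Left rotate by 4: [23, 1, 14, 6, 12, 6, 13]


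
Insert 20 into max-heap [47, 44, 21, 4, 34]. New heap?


Append 20: [47, 44, 21, 4, 34, 20]
Bubble up: no swaps needed
Result: [47, 44, 21, 4, 34, 20]


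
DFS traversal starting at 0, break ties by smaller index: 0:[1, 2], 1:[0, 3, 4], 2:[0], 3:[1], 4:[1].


DFS stack-based: start with [0]
Visit order: [0, 1, 3, 4, 2]


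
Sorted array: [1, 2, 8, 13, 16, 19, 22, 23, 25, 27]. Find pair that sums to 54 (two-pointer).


Two pointers: lo=0, hi=9
No pair sums to 54


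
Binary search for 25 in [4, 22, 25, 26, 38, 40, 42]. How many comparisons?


Search for 25:
[0,6] mid=3 arr[3]=26
[0,2] mid=1 arr[1]=22
[2,2] mid=2 arr[2]=25
Total: 3 comparisons


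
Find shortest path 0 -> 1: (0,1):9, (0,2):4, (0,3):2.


Dijkstra from 0:
Distances: {0: 0, 1: 9, 2: 4, 3: 2}
Shortest distance to 1 = 9, path = [0, 1]


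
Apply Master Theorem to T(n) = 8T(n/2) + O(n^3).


a=8, b=2, c=3. log_2(8)=3 = c=3. Case 2: O(n^c log n) = O(n^3 log n)
Complexity: O(n^3 log n)


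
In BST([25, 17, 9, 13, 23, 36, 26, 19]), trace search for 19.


BST root = 25
Search for 19: compare at each node
Path: [25, 17, 23, 19]


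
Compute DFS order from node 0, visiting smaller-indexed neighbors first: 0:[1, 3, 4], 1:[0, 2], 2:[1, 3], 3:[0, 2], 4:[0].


DFS stack-based: start with [0]
Visit order: [0, 1, 2, 3, 4]


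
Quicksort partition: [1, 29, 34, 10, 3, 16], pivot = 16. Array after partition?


Elements <= 16 go left of pivot.
Result: [1, 10, 3, 16, 34, 29], pivot at index 3


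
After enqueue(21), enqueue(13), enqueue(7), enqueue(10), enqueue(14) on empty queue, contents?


enqueue(21) -> [21]
enqueue(13) -> [21, 13]
enqueue(7) -> [21, 13, 7]
enqueue(10) -> [21, 13, 7, 10]
enqueue(14) -> [21, 13, 7, 10, 14]
Final queue (front to back): [21, 13, 7, 10, 14]


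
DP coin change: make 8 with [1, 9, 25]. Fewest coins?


dp[0]=0; dp[i]=1+min(dp[i-c] for c in coins)
...dp[3]=3, dp[4]=4, dp[5]=5, dp[6]=6, dp[7]=7, dp[8]=8
Minimum coins for 8 = 8


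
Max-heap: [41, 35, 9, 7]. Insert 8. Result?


Append 8: [41, 35, 9, 7, 8]
Bubble up: no swaps needed
Result: [41, 35, 9, 7, 8]


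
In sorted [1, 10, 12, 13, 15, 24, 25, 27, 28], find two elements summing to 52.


Two pointers: lo=0, hi=8
Found pair: (24, 28) summing to 52


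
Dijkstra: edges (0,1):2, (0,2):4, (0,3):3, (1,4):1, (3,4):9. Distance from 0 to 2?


Dijkstra from 0:
Distances: {0: 0, 1: 2, 2: 4, 3: 3, 4: 3}
Shortest distance to 2 = 4, path = [0, 2]


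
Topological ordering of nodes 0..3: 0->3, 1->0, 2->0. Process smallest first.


Kahn's algorithm, process smallest node first
Order: [1, 2, 0, 3]


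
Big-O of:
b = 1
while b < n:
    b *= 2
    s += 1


Per nesting level: O(log n) = O(log n)
Complexity: O(log n)


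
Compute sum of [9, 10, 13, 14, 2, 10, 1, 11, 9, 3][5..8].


Prefix sums: [0, 9, 19, 32, 46, 48, 58, 59, 70, 79, 82]
Sum[5..8] = prefix[9] - prefix[5] = 79 - 48 = 31


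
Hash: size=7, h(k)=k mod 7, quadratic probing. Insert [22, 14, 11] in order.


Insertions: 22->slot 1; 14->slot 0; 11->slot 4
Table: [14, 22, None, None, 11, None, None]


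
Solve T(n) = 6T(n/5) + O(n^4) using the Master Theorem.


a=6, b=5, c=4. log_5(6)=1.113 < c=4. Case 3: O(n^c) = O(n^4)
Complexity: O(n^4)


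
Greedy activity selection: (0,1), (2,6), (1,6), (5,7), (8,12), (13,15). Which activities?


Greedy: pick earliest-ending, then skip overlaps.
Selected (4 activities): [(0, 1), (2, 6), (8, 12), (13, 15)]


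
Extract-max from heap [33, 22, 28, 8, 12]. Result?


Max = 33
Replace root with last, heapify down
Resulting heap: [28, 22, 12, 8]


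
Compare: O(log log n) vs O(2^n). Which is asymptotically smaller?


double-logarithmic grows slower than exponential
O(log log n) is asymptotically smaller; O(2^n) grows faster


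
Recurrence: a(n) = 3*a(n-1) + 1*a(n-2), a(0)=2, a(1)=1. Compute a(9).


Build bottom-up:
...a(7)=1909, a(8)=6305, a(9)=3*6305+1*1909=20824


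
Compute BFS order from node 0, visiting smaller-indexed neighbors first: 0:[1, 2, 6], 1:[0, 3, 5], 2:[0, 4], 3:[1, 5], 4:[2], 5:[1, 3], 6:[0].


BFS queue: start with [0]
Visit order: [0, 1, 2, 6, 3, 5, 4]


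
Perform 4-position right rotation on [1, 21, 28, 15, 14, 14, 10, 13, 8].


Right rotate by 4: [14, 10, 13, 8, 1, 21, 28, 15, 14]


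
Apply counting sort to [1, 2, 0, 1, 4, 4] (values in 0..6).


Count array: [1, 2, 1, 0, 2, 0, 0]
Reconstruct: [0, 1, 1, 2, 4, 4]


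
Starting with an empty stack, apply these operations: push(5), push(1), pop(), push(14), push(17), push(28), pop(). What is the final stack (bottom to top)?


push(5) -> [5]
push(1) -> [5, 1]
pop() returns 1 -> [5]
push(14) -> [5, 14]
push(17) -> [5, 14, 17]
push(28) -> [5, 14, 17, 28]
pop() returns 28 -> [5, 14, 17]
Final stack (bottom to top): [5, 14, 17]


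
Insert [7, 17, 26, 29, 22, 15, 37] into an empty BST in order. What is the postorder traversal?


Root = 7; build tree by BST insertion.
Postorder traversal: [15, 22, 37, 29, 26, 17, 7]


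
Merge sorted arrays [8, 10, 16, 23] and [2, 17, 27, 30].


Compare heads, take smaller each step.
Merged: [2, 8, 10, 16, 17, 23, 27, 30]


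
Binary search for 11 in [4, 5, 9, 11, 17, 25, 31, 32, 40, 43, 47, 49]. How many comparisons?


Search for 11:
[0,11] mid=5 arr[5]=25
[0,4] mid=2 arr[2]=9
[3,4] mid=3 arr[3]=11
Total: 3 comparisons


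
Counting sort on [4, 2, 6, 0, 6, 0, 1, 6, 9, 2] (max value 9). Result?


Count array: [2, 1, 2, 0, 1, 0, 3, 0, 0, 1]
Reconstruct: [0, 0, 1, 2, 2, 4, 6, 6, 6, 9]


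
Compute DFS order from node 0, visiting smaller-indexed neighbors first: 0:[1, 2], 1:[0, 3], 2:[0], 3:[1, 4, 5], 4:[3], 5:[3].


DFS stack-based: start with [0]
Visit order: [0, 1, 3, 4, 5, 2]


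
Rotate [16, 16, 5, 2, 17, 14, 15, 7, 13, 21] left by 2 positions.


Left rotate by 2: [5, 2, 17, 14, 15, 7, 13, 21, 16, 16]


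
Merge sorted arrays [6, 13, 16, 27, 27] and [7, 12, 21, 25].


Compare heads, take smaller each step.
Merged: [6, 7, 12, 13, 16, 21, 25, 27, 27]


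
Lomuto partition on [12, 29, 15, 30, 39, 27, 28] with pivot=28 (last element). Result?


Elements <= 28 go left of pivot.
Result: [12, 15, 27, 28, 39, 29, 30], pivot at index 3


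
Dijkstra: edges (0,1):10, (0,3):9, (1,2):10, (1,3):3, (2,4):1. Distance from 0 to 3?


Dijkstra from 0:
Distances: {0: 0, 1: 10, 2: 20, 3: 9, 4: 21}
Shortest distance to 3 = 9, path = [0, 3]


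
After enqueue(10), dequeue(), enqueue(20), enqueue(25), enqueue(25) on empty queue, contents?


enqueue(10) -> [10]
dequeue() returns 10 -> []
enqueue(20) -> [20]
enqueue(25) -> [20, 25]
enqueue(25) -> [20, 25, 25]
Final queue (front to back): [20, 25, 25]


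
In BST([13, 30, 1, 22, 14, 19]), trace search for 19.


BST root = 13
Search for 19: compare at each node
Path: [13, 30, 22, 14, 19]


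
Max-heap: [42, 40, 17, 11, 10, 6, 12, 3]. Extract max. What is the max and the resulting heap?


Max = 42
Replace root with last, heapify down
Resulting heap: [40, 11, 17, 3, 10, 6, 12]


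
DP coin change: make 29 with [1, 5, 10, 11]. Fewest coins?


dp[0]=0; dp[i]=1+min(dp[i-c] for c in coins)
...dp[24]=4, dp[25]=3, dp[26]=3, dp[27]=3, dp[28]=4, dp[29]=5
Minimum coins for 29 = 5


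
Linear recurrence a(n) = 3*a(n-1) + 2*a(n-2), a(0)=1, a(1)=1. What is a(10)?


Build bottom-up:
...a(8)=9805, a(9)=34921, a(10)=3*34921+2*9805=124373


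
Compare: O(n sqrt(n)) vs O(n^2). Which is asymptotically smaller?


n^1.5 grows slower than quadratic
O(n sqrt(n)) is asymptotically smaller; O(n^2) grows faster


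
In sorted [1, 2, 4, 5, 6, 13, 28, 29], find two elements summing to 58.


Two pointers: lo=0, hi=7
No pair sums to 58


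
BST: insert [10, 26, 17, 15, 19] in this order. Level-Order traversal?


Root = 10; build tree by BST insertion.
Level-Order traversal: [10, 26, 17, 15, 19]


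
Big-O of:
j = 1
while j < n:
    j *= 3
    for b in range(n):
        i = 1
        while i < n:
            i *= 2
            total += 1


Per nesting level: O(log n) * O(n) * O(log n) = O(n (log n)^2)
Complexity: O(n (log n)^2)


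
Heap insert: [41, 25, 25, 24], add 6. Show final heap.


Append 6: [41, 25, 25, 24, 6]
Bubble up: no swaps needed
Result: [41, 25, 25, 24, 6]


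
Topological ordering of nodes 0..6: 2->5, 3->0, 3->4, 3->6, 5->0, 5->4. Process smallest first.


Kahn's algorithm, process smallest node first
Order: [1, 2, 3, 5, 0, 4, 6]


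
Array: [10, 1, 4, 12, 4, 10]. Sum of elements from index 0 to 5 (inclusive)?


Prefix sums: [0, 10, 11, 15, 27, 31, 41]
Sum[0..5] = prefix[6] - prefix[0] = 41 - 0 = 41


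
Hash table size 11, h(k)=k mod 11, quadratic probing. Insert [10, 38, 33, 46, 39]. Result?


Insertions: 10->slot 10; 38->slot 5; 33->slot 0; 46->slot 2; 39->slot 6
Table: [33, None, 46, None, None, 38, 39, None, None, None, 10]


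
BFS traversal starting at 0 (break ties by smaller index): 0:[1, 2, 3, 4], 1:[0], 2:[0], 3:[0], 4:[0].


BFS queue: start with [0]
Visit order: [0, 1, 2, 3, 4]


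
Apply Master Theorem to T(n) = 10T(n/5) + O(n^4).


a=10, b=5, c=4. log_5(10)=1.431 < c=4. Case 3: O(n^c) = O(n^4)
Complexity: O(n^4)


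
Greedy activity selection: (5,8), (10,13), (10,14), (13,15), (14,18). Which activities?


Greedy: pick earliest-ending, then skip overlaps.
Selected (3 activities): [(5, 8), (10, 13), (13, 15)]


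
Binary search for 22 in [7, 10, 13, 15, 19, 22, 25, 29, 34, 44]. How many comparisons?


Search for 22:
[0,9] mid=4 arr[4]=19
[5,9] mid=7 arr[7]=29
[5,6] mid=5 arr[5]=22
Total: 3 comparisons


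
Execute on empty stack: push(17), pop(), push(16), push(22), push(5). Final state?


push(17) -> [17]
pop() returns 17 -> []
push(16) -> [16]
push(22) -> [16, 22]
push(5) -> [16, 22, 5]
Final stack (bottom to top): [16, 22, 5]


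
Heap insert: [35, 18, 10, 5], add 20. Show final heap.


Append 20: [35, 18, 10, 5, 20]
Bubble up: swap idx 4(20) with idx 1(18)
Result: [35, 20, 10, 5, 18]


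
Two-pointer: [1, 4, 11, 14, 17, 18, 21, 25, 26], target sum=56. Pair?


Two pointers: lo=0, hi=8
No pair sums to 56


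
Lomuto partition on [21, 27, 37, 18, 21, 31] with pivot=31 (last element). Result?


Elements <= 31 go left of pivot.
Result: [21, 27, 18, 21, 31, 37], pivot at index 4


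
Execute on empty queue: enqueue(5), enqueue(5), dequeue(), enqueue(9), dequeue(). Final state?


enqueue(5) -> [5]
enqueue(5) -> [5, 5]
dequeue() returns 5 -> [5]
enqueue(9) -> [5, 9]
dequeue() returns 5 -> [9]
Final queue (front to back): [9]


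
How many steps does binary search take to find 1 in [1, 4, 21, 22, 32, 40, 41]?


Search for 1:
[0,6] mid=3 arr[3]=22
[0,2] mid=1 arr[1]=4
[0,0] mid=0 arr[0]=1
Total: 3 comparisons


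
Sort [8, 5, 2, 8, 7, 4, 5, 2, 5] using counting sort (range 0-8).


Count array: [0, 0, 2, 0, 1, 3, 0, 1, 2]
Reconstruct: [2, 2, 4, 5, 5, 5, 7, 8, 8]


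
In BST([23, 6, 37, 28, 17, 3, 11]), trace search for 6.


BST root = 23
Search for 6: compare at each node
Path: [23, 6]


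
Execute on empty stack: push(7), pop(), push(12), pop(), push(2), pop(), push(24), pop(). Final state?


push(7) -> [7]
pop() returns 7 -> []
push(12) -> [12]
pop() returns 12 -> []
push(2) -> [2]
pop() returns 2 -> []
push(24) -> [24]
pop() returns 24 -> []
Final stack (bottom to top): []


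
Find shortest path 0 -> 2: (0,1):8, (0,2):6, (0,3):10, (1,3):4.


Dijkstra from 0:
Distances: {0: 0, 1: 8, 2: 6, 3: 10}
Shortest distance to 2 = 6, path = [0, 2]


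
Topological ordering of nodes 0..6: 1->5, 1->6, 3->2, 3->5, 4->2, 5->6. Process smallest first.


Kahn's algorithm, process smallest node first
Order: [0, 1, 3, 4, 2, 5, 6]


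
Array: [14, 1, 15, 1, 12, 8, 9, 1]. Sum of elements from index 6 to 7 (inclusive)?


Prefix sums: [0, 14, 15, 30, 31, 43, 51, 60, 61]
Sum[6..7] = prefix[8] - prefix[6] = 61 - 51 = 10


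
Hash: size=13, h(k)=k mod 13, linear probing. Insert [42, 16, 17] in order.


Insertions: 42->slot 3; 16->slot 4; 17->slot 5
Table: [None, None, None, 42, 16, 17, None, None, None, None, None, None, None]


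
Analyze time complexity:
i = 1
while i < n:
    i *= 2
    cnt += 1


Per nesting level: O(log n) = O(log n)
Complexity: O(log n)


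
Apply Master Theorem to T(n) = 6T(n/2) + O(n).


a=6, b=2, c=1. log_2(6)=2.585 > c=1. Case 1: O(n^log_b(a)) = O(n^2.585)
Complexity: O(n^2.585)


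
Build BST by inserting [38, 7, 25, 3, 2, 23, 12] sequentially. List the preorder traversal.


Root = 38; build tree by BST insertion.
Preorder traversal: [38, 7, 3, 2, 25, 23, 12]


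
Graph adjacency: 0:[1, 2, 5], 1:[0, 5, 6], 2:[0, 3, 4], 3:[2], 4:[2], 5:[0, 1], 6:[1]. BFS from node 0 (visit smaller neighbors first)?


BFS queue: start with [0]
Visit order: [0, 1, 2, 5, 6, 3, 4]


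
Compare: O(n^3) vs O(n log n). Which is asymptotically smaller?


linearithmic grows slower than cubic
O(n log n) is asymptotically smaller; O(n^3) grows faster


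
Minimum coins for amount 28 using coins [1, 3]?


dp[0]=0; dp[i]=1+min(dp[i-c] for c in coins)
...dp[23]=9, dp[24]=8, dp[25]=9, dp[26]=10, dp[27]=9, dp[28]=10
Minimum coins for 28 = 10


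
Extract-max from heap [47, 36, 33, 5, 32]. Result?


Max = 47
Replace root with last, heapify down
Resulting heap: [36, 32, 33, 5]


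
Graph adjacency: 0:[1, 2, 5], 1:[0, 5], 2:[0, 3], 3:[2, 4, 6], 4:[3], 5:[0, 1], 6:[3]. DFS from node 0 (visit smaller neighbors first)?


DFS stack-based: start with [0]
Visit order: [0, 1, 5, 2, 3, 4, 6]


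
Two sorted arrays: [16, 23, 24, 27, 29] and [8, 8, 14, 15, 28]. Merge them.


Compare heads, take smaller each step.
Merged: [8, 8, 14, 15, 16, 23, 24, 27, 28, 29]


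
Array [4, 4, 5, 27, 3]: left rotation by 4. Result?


Left rotate by 4: [3, 4, 4, 5, 27]


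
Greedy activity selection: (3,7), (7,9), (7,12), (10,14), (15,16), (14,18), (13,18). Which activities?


Greedy: pick earliest-ending, then skip overlaps.
Selected (4 activities): [(3, 7), (7, 9), (10, 14), (15, 16)]


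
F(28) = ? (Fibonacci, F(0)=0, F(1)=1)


F(n)=F(n-1)+F(n-2)
...F(26)=121393, F(27)=196418, F(28)=317811


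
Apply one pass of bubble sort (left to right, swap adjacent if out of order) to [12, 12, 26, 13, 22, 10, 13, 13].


After one pass: [12, 12, 13, 22, 10, 13, 13, 26]


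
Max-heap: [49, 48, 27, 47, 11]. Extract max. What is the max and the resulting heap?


Max = 49
Replace root with last, heapify down
Resulting heap: [48, 47, 27, 11]


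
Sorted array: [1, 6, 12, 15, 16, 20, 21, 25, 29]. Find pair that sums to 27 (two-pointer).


Two pointers: lo=0, hi=8
Found pair: (6, 21) summing to 27


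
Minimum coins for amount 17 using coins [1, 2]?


dp[0]=0; dp[i]=1+min(dp[i-c] for c in coins)
...dp[12]=6, dp[13]=7, dp[14]=7, dp[15]=8, dp[16]=8, dp[17]=9
Minimum coins for 17 = 9


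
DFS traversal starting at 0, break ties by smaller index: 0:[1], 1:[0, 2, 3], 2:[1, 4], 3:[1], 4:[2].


DFS stack-based: start with [0]
Visit order: [0, 1, 2, 4, 3]


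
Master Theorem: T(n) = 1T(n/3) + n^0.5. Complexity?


a=1, b=3, c=0.5. log_3(1)=0 < c=0.5. Case 3: O(n^c) = O(sqrt(n))
Complexity: O(sqrt(n))


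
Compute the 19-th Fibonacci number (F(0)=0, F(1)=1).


F(n)=F(n-1)+F(n-2)
...F(17)=1597, F(18)=2584, F(19)=4181


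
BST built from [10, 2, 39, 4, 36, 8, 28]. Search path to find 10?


BST root = 10
Search for 10: compare at each node
Path: [10]


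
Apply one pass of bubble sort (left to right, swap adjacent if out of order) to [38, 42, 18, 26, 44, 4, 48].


After one pass: [38, 18, 26, 42, 4, 44, 48]


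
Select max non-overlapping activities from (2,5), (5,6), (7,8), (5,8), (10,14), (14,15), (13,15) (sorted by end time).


Greedy: pick earliest-ending, then skip overlaps.
Selected (5 activities): [(2, 5), (5, 6), (7, 8), (10, 14), (14, 15)]


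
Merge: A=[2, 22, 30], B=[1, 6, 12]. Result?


Compare heads, take smaller each step.
Merged: [1, 2, 6, 12, 22, 30]


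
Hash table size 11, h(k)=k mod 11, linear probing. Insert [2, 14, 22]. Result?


Insertions: 2->slot 2; 14->slot 3; 22->slot 0
Table: [22, None, 2, 14, None, None, None, None, None, None, None]


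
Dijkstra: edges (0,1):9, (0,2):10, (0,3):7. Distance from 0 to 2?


Dijkstra from 0:
Distances: {0: 0, 1: 9, 2: 10, 3: 7}
Shortest distance to 2 = 10, path = [0, 2]


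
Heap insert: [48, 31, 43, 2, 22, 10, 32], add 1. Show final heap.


Append 1: [48, 31, 43, 2, 22, 10, 32, 1]
Bubble up: no swaps needed
Result: [48, 31, 43, 2, 22, 10, 32, 1]


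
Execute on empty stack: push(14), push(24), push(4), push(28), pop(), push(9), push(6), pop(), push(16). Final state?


push(14) -> [14]
push(24) -> [14, 24]
push(4) -> [14, 24, 4]
push(28) -> [14, 24, 4, 28]
pop() returns 28 -> [14, 24, 4]
push(9) -> [14, 24, 4, 9]
push(6) -> [14, 24, 4, 9, 6]
pop() returns 6 -> [14, 24, 4, 9]
push(16) -> [14, 24, 4, 9, 16]
Final stack (bottom to top): [14, 24, 4, 9, 16]


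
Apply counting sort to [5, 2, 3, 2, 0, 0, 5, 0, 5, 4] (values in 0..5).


Count array: [3, 0, 2, 1, 1, 3]
Reconstruct: [0, 0, 0, 2, 2, 3, 4, 5, 5, 5]


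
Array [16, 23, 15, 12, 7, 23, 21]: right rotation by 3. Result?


Right rotate by 3: [7, 23, 21, 16, 23, 15, 12]


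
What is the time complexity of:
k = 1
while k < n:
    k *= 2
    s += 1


Per nesting level: O(log n) = O(log n)
Complexity: O(log n)


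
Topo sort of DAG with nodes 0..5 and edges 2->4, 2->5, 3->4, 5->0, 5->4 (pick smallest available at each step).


Kahn's algorithm, process smallest node first
Order: [1, 2, 3, 5, 0, 4]


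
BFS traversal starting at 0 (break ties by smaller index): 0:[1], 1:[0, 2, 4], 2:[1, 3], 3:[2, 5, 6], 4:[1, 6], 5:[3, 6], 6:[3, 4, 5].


BFS queue: start with [0]
Visit order: [0, 1, 2, 4, 3, 6, 5]


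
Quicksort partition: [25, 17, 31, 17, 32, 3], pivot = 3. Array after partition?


Elements <= 3 go left of pivot.
Result: [3, 17, 31, 17, 32, 25], pivot at index 0


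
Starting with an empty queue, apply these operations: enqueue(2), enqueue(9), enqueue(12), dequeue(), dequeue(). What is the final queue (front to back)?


enqueue(2) -> [2]
enqueue(9) -> [2, 9]
enqueue(12) -> [2, 9, 12]
dequeue() returns 2 -> [9, 12]
dequeue() returns 9 -> [12]
Final queue (front to back): [12]


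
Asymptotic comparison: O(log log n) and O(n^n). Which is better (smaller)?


double-logarithmic grows slower than n^n
O(log log n) is asymptotically smaller; O(n^n) grows faster


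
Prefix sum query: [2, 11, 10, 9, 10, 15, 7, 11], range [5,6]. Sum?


Prefix sums: [0, 2, 13, 23, 32, 42, 57, 64, 75]
Sum[5..6] = prefix[7] - prefix[5] = 64 - 42 = 22


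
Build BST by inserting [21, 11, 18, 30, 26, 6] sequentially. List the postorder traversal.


Root = 21; build tree by BST insertion.
Postorder traversal: [6, 18, 11, 26, 30, 21]


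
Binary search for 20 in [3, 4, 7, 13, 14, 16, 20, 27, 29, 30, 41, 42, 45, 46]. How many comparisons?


Search for 20:
[0,13] mid=6 arr[6]=20
Total: 1 comparisons


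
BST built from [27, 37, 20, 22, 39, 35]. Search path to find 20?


BST root = 27
Search for 20: compare at each node
Path: [27, 20]


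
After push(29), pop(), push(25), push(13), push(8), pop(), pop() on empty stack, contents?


push(29) -> [29]
pop() returns 29 -> []
push(25) -> [25]
push(13) -> [25, 13]
push(8) -> [25, 13, 8]
pop() returns 8 -> [25, 13]
pop() returns 13 -> [25]
Final stack (bottom to top): [25]


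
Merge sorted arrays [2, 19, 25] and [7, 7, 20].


Compare heads, take smaller each step.
Merged: [2, 7, 7, 19, 20, 25]


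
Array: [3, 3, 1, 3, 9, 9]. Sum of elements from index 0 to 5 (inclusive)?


Prefix sums: [0, 3, 6, 7, 10, 19, 28]
Sum[0..5] = prefix[6] - prefix[0] = 28 - 0 = 28


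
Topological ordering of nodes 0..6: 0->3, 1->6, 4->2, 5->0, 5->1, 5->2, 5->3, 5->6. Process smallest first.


Kahn's algorithm, process smallest node first
Order: [4, 5, 0, 1, 2, 3, 6]


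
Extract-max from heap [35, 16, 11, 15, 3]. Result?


Max = 35
Replace root with last, heapify down
Resulting heap: [16, 15, 11, 3]


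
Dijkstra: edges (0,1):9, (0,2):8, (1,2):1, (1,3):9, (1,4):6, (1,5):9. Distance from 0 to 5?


Dijkstra from 0:
Distances: {0: 0, 1: 9, 2: 8, 3: 18, 4: 15, 5: 18}
Shortest distance to 5 = 18, path = [0, 1, 5]


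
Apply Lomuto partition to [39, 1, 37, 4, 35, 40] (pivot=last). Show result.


Elements <= 40 go left of pivot.
Result: [39, 1, 37, 4, 35, 40], pivot at index 5


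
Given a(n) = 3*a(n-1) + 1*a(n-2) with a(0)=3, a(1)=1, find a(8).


Build bottom-up:
...a(6)=687, a(7)=2269, a(8)=3*2269+1*687=7494


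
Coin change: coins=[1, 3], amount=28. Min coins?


dp[0]=0; dp[i]=1+min(dp[i-c] for c in coins)
...dp[23]=9, dp[24]=8, dp[25]=9, dp[26]=10, dp[27]=9, dp[28]=10
Minimum coins for 28 = 10


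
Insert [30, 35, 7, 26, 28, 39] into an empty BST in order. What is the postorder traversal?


Root = 30; build tree by BST insertion.
Postorder traversal: [28, 26, 7, 39, 35, 30]


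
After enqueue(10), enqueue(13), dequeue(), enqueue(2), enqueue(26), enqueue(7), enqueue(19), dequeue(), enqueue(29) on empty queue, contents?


enqueue(10) -> [10]
enqueue(13) -> [10, 13]
dequeue() returns 10 -> [13]
enqueue(2) -> [13, 2]
enqueue(26) -> [13, 2, 26]
enqueue(7) -> [13, 2, 26, 7]
enqueue(19) -> [13, 2, 26, 7, 19]
dequeue() returns 13 -> [2, 26, 7, 19]
enqueue(29) -> [2, 26, 7, 19, 29]
Final queue (front to back): [2, 26, 7, 19, 29]


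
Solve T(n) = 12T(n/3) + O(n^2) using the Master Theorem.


a=12, b=3, c=2. log_3(12)=2.262 > c=2. Case 1: O(n^log_b(a)) = O(n^2.262)
Complexity: O(n^2.262)


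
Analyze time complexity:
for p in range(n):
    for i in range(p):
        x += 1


Per nesting level: O(n) * O(n) [triangular over p] = O(n^2)
Complexity: O(n^2)


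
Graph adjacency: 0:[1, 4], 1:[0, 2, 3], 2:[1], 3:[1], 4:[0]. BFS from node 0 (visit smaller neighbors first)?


BFS queue: start with [0]
Visit order: [0, 1, 4, 2, 3]


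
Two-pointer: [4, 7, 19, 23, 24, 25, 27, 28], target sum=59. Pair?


Two pointers: lo=0, hi=7
No pair sums to 59


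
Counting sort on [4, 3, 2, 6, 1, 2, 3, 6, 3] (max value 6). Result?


Count array: [0, 1, 2, 3, 1, 0, 2]
Reconstruct: [1, 2, 2, 3, 3, 3, 4, 6, 6]


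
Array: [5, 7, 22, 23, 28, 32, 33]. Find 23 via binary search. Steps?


Search for 23:
[0,6] mid=3 arr[3]=23
Total: 1 comparisons


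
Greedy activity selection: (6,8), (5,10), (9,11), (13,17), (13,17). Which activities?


Greedy: pick earliest-ending, then skip overlaps.
Selected (3 activities): [(6, 8), (9, 11), (13, 17)]


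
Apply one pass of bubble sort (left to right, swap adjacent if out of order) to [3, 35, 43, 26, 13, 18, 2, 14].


After one pass: [3, 35, 26, 13, 18, 2, 14, 43]


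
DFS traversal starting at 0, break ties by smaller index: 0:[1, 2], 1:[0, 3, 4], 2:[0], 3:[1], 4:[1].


DFS stack-based: start with [0]
Visit order: [0, 1, 3, 4, 2]


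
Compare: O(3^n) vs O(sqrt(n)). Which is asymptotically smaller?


sublinear grows slower than exponential (base 3)
O(sqrt(n)) is asymptotically smaller; O(3^n) grows faster


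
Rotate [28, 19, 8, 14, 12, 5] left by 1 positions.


Left rotate by 1: [19, 8, 14, 12, 5, 28]


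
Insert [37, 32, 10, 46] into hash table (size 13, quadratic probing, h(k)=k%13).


Insertions: 37->slot 11; 32->slot 6; 10->slot 10; 46->slot 7
Table: [None, None, None, None, None, None, 32, 46, None, None, 10, 37, None]


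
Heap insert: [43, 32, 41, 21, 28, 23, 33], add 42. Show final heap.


Append 42: [43, 32, 41, 21, 28, 23, 33, 42]
Bubble up: swap idx 7(42) with idx 3(21); swap idx 3(42) with idx 1(32)
Result: [43, 42, 41, 32, 28, 23, 33, 21]


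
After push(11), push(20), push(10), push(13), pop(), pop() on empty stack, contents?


push(11) -> [11]
push(20) -> [11, 20]
push(10) -> [11, 20, 10]
push(13) -> [11, 20, 10, 13]
pop() returns 13 -> [11, 20, 10]
pop() returns 10 -> [11, 20]
Final stack (bottom to top): [11, 20]


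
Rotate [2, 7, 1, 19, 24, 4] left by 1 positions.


Left rotate by 1: [7, 1, 19, 24, 4, 2]


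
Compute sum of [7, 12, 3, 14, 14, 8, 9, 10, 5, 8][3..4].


Prefix sums: [0, 7, 19, 22, 36, 50, 58, 67, 77, 82, 90]
Sum[3..4] = prefix[5] - prefix[3] = 50 - 22 = 28


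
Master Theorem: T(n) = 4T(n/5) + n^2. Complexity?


a=4, b=5, c=2. log_5(4)=0.861 < c=2. Case 3: O(n^c) = O(n^2)
Complexity: O(n^2)


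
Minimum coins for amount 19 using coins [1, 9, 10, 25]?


dp[0]=0; dp[i]=1+min(dp[i-c] for c in coins)
...dp[14]=5, dp[15]=6, dp[16]=7, dp[17]=8, dp[18]=2, dp[19]=2
Minimum coins for 19 = 2


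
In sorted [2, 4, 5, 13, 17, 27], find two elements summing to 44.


Two pointers: lo=0, hi=5
Found pair: (17, 27) summing to 44


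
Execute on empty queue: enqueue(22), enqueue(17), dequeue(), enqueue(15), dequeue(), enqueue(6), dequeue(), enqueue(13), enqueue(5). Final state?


enqueue(22) -> [22]
enqueue(17) -> [22, 17]
dequeue() returns 22 -> [17]
enqueue(15) -> [17, 15]
dequeue() returns 17 -> [15]
enqueue(6) -> [15, 6]
dequeue() returns 15 -> [6]
enqueue(13) -> [6, 13]
enqueue(5) -> [6, 13, 5]
Final queue (front to back): [6, 13, 5]


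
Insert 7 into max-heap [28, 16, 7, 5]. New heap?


Append 7: [28, 16, 7, 5, 7]
Bubble up: no swaps needed
Result: [28, 16, 7, 5, 7]


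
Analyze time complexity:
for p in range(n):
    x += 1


Per nesting level: O(n) = O(n)
Complexity: O(n)


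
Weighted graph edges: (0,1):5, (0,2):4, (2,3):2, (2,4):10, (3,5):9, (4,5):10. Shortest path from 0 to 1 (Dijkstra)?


Dijkstra from 0:
Distances: {0: 0, 1: 5, 2: 4, 3: 6, 4: 14, 5: 15}
Shortest distance to 1 = 5, path = [0, 1]


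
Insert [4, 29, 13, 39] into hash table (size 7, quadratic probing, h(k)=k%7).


Insertions: 4->slot 4; 29->slot 1; 13->slot 6; 39->slot 5
Table: [None, 29, None, None, 4, 39, 13]


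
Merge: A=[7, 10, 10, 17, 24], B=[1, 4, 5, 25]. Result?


Compare heads, take smaller each step.
Merged: [1, 4, 5, 7, 10, 10, 17, 24, 25]


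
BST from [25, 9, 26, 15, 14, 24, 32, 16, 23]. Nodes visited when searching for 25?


BST root = 25
Search for 25: compare at each node
Path: [25]


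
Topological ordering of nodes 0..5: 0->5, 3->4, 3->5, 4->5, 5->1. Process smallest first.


Kahn's algorithm, process smallest node first
Order: [0, 2, 3, 4, 5, 1]
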